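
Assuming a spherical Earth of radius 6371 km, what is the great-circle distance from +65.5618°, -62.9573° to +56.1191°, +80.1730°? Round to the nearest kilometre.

Δλ = 80.1730 − -62.9573 = 143.1303°.
Δφ = 56.1191 − 65.5618 = -9.4427°.
a = sin²(Δφ/2) + cos φ₁ · cos φ₂ · sin²(Δλ/2) = 0.214343.
c = 2·atan2(√a, √(1−a)) = 0.96269 rad → d = 6371·c ≈ 6133.30 km.

6133 km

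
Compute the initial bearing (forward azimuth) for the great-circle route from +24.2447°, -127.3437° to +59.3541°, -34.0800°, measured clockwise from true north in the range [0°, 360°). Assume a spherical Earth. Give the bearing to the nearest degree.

33°

Δλ = -34.0800 − -127.3437 = 93.2637°.
θ = atan2( sin Δλ · cos φ₂ , cos φ₁ · sin φ₂ − sin φ₁ · cos φ₂ · cos Δλ )
  = atan2(0.50890, 0.79637) = 32.580° → normalised to [0°, 360°): 32.580°.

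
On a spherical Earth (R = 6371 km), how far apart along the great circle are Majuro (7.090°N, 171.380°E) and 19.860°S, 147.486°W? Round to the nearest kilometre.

5406 km

Δλ = -147.486 − 171.380 = -318.866°; wrapped into (−180°, 180°]: 41.134°.
Δφ = -19.860 − 7.090 = -26.950°.
a = sin²(Δφ/2) + cos φ₁ · cos φ₂ · sin²(Δλ/2) = 0.169485.
c = 2·atan2(√a, √(1−a)) = 0.84860 rad → d = 6371·c ≈ 5406.46 km.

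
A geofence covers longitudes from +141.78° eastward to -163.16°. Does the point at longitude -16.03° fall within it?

Band width going east from +141.78° to -163.16°: ((-163.16 − 141.78) mod 360) = 55.06°.
Offset of -16.03° east of the west edge: ((-16.03 − 141.78) mod 360) = 202.19°.
202.19° > 55.06° ⇒ outside.

No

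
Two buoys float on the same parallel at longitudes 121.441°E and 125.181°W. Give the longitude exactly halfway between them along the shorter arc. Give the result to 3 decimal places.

Signed shortest Δλ from +121.441° to -125.181° is +113.378°.
Midpoint longitude = +121.441° + (+113.378°)/2 = +121.441° + 56.689° = +178.130°.
(The naïve average (+121.441 + -125.181)/2 = -1.87° is on the wrong side of the globe.)

178.130°E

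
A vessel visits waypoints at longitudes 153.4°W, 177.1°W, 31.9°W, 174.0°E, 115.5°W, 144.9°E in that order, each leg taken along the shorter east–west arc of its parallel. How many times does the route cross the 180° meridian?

Leg 1: -153.4° → -177.1°, shortest Δλ = -23.7° (west) — does not cross 180°.
Leg 2: -177.1° → -31.9°, shortest Δλ = 145.2° (east) — does not cross 180°.
Leg 3: -31.9° → +174.0°, shortest Δλ = -154.1° (west) — crosses 180°.
Leg 4: +174.0° → -115.5°, shortest Δλ = 70.5° (east) — crosses 180°.
Leg 5: -115.5° → +144.9°, shortest Δλ = -99.6° (west) — crosses 180°.
Total crossings: 3.

3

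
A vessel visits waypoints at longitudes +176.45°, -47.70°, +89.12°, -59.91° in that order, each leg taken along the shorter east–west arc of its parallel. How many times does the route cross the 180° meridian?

1

Leg 1: +176.45° → -47.70°, shortest Δλ = 135.85° (east) — crosses 180°.
Leg 2: -47.70° → +89.12°, shortest Δλ = 136.82° (east) — does not cross 180°.
Leg 3: +89.12° → -59.91°, shortest Δλ = -149.03° (west) — does not cross 180°.
Total crossings: 1.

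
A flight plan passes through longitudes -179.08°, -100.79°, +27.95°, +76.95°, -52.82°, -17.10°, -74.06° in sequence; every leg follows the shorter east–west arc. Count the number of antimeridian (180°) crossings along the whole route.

Leg 1: -179.08° → -100.79°, shortest Δλ = 78.29° (east) — does not cross 180°.
Leg 2: -100.79° → +27.95°, shortest Δλ = 128.74° (east) — does not cross 180°.
Leg 3: +27.95° → +76.95°, shortest Δλ = 49.0° (east) — does not cross 180°.
Leg 4: +76.95° → -52.82°, shortest Δλ = -129.77° (west) — does not cross 180°.
Leg 5: -52.82° → -17.10°, shortest Δλ = 35.72° (east) — does not cross 180°.
Leg 6: -17.10° → -74.06°, shortest Δλ = -56.96° (west) — does not cross 180°.
Total crossings: 0.

0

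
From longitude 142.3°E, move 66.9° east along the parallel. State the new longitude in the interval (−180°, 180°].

Start at +142.3°; shift +66.9° → +209.2°.
+209.2° lies outside (−180°, 180°]; subtract 360° → -150.8°.

150.8°W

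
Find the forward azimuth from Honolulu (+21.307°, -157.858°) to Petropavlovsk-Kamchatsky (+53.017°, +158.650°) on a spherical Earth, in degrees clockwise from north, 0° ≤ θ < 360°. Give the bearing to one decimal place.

324.7°

Δλ = 158.650 − -157.858 = 316.508°; wrapped into (−180°, 180°]: -43.492°.
θ = atan2( sin Δλ · cos φ₂ , cos φ₁ · sin φ₂ − sin φ₁ · cos φ₂ · cos Δλ )
  = atan2(-0.41404, 0.58563) = -35.260° → normalised to [0°, 360°): 324.740°.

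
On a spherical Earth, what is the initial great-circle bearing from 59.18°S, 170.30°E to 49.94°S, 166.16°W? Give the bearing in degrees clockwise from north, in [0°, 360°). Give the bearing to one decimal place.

66.0°

Δλ = -166.16 − 170.30 = -336.46°; wrapped into (−180°, 180°]: 23.54°.
θ = atan2( sin Δλ · cos φ₂ , cos φ₁ · sin φ₂ − sin φ₁ · cos φ₂ · cos Δλ )
  = atan2(0.25704, 0.11458) = 65.975° → normalised to [0°, 360°): 65.975°.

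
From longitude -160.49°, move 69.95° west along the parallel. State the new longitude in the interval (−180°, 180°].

Start at -160.49°; shift −69.95° → -230.44°.
-230.44° lies outside (−180°, 180°]; add 360° → +129.56°.

+129.56°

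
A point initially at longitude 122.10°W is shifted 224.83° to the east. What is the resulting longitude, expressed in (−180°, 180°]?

102.73°E

Start at -122.10°; shift +224.83° → +102.73°.
+102.73° already lies in (−180°, 180°].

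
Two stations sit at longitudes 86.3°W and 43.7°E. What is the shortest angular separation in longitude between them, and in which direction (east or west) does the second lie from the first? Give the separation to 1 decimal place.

130.0° east

Raw difference: 43.7 − -86.3 = 130.0°.
Normalise into (−180°, 180°]: 130.0° stays 130.0°.
Positive ⇒ the second point lies to the east; separation 130.0°.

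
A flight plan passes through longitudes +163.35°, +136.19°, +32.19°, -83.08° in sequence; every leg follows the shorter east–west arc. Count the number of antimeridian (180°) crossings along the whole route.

Leg 1: +163.35° → +136.19°, shortest Δλ = -27.16° (west) — does not cross 180°.
Leg 2: +136.19° → +32.19°, shortest Δλ = -104.0° (west) — does not cross 180°.
Leg 3: +32.19° → -83.08°, shortest Δλ = -115.27° (west) — does not cross 180°.
Total crossings: 0.

0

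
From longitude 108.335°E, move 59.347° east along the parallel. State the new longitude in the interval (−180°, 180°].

Start at +108.335°; shift +59.347° → +167.682°.
+167.682° already lies in (−180°, 180°].

167.682°E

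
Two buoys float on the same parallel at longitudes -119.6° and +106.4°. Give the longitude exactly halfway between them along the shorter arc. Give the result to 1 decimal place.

Signed shortest Δλ from -119.6° to +106.4° is -134.0°.
Midpoint longitude = -119.6° + (-134.0°)/2 = -119.6° − 67.0° = -186.6°.
Normalise into (−180°, 180°]: +173.4°.
(The naïve average (-119.6 + +106.4)/2 = -6.6° is on the wrong side of the globe.)

+173.4°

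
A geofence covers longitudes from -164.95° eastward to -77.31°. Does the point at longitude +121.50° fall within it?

Band width going east from -164.95° to -77.31°: ((-77.31 − -164.95) mod 360) = 87.64°.
Offset of +121.50° east of the west edge: ((121.50 − -164.95) mod 360) = 286.45°.
286.45° > 87.64° ⇒ outside.

No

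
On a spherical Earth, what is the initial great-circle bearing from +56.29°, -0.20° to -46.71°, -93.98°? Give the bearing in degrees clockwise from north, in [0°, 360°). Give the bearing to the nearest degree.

242°

Δλ = -93.98 − -0.20 = -93.78°.
θ = atan2( sin Δλ · cos φ₂ , cos φ₁ · sin φ₂ − sin φ₁ · cos φ₂ · cos Δλ )
  = atan2(-0.68420, -0.36637) = -118.168° → normalised to [0°, 360°): 241.832°.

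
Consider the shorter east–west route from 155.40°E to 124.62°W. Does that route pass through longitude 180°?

Yes

Naïve |-124.62 − 155.40| = 280.02° > 180°, so the shorter arc goes the other way round — across 180°.
Signed shortest Δλ = ((-124.62 − 155.40 + 180) mod 360) − 180 = 79.98°.
Going east by 79.98° from +155.40° passes through 180° before reaching -124.62°.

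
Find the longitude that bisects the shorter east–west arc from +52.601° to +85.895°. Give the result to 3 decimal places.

+69.248°

Signed shortest Δλ from +52.601° to +85.895° is +33.294°.
Midpoint longitude = +52.601° + (+33.294°)/2 = +52.601° + 16.647° = +69.248°.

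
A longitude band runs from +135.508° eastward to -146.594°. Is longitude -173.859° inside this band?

Band width going east from +135.508° to -146.594°: ((-146.594 − 135.508) mod 360) = 77.898°.
Offset of -173.859° east of the west edge: ((-173.859 − 135.508) mod 360) = 50.633°.
50.633° ≤ 77.898° ⇒ inside.

Yes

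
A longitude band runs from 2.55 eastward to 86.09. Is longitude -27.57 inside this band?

Band width going east from +2.55° to +86.09°: ((86.09 − 2.55) mod 360) = 83.54°.
Offset of -27.57° east of the west edge: ((-27.57 − 2.55) mod 360) = 329.88°.
329.88° > 83.54° ⇒ outside.

No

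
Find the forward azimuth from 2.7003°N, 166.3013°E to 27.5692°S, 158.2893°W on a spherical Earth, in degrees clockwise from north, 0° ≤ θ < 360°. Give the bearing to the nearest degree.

Δλ = -158.2893 − 166.3013 = -324.5906°; wrapped into (−180°, 180°]: 35.4094°.
θ = atan2( sin Δλ · cos φ₂ , cos φ₁ · sin φ₂ − sin φ₁ · cos φ₂ · cos Δλ )
  = atan2(0.51362, -0.49634) = 134.020° → normalised to [0°, 360°): 134.020°.

134°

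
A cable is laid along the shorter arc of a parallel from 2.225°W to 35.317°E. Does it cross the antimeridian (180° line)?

No

Signed shortest Δλ = ((35.317 − -2.225 + 180) mod 360) − 180 = 37.542°.
Going east by 37.542° from -2.225° reaches +35.317° without touching 180°.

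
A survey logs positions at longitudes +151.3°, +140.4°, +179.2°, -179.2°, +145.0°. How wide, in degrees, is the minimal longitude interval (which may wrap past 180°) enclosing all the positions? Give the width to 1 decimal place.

Sort the longitudes: -179.2°, +140.4°, +145.0°, +151.3°, +179.2°.
Eastward gaps between consecutive values (wrapping around): 319.6°, 4.6°, 6.3°, 27.9°, 1.6°.
Largest gap = 319.6° ⇒ minimal covering band is its complement: 360° − 319.6° = 40.4°.
Band runs from +140.4° eastward to -179.2°, crossing the antimeridian.

40.4°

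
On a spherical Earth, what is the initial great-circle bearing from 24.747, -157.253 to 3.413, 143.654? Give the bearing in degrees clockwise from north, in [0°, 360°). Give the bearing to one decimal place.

259.4°

Δλ = 143.654 − -157.253 = 300.907°; wrapped into (−180°, 180°]: -59.093°.
θ = atan2( sin Δλ · cos φ₂ , cos φ₁ · sin φ₂ − sin φ₁ · cos φ₂ · cos Δλ )
  = atan2(-0.85648, -0.16057) = -100.618° → normalised to [0°, 360°): 259.382°.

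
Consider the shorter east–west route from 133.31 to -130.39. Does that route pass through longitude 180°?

Yes

Naïve |-130.39 − 133.31| = 263.7° > 180°, so the shorter arc goes the other way round — across 180°.
Signed shortest Δλ = ((-130.39 − 133.31 + 180) mod 360) − 180 = 96.3°.
Going east by 96.3° from +133.31° passes through 180° before reaching -130.39°.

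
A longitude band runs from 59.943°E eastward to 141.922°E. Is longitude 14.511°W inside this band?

No

Band width going east from +59.943° to +141.922°: ((141.922 − 59.943) mod 360) = 81.979°.
Offset of -14.511° east of the west edge: ((-14.511 − 59.943) mod 360) = 285.546°.
285.546° > 81.979° ⇒ outside.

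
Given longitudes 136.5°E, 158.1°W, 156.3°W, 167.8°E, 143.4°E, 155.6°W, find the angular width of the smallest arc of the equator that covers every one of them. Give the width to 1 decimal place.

67.9°

Sort the longitudes: -158.1°, -156.3°, -155.6°, +136.5°, +143.4°, +167.8°.
Eastward gaps between consecutive values (wrapping around): 1.8°, 0.7°, 292.1°, 6.9°, 24.4°, 34.1°.
Largest gap = 292.1° ⇒ minimal covering band is its complement: 360° − 292.1° = 67.9°.
Band runs from +136.5° eastward to -155.6°, crossing the antimeridian.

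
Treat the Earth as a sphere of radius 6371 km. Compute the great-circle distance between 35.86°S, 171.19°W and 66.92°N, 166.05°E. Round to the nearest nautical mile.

Δλ = 166.05 − -171.19 = 337.24°; wrapped into (−180°, 180°]: -22.76°.
Δφ = 66.92 − -35.86 = 102.78°.
a = sin²(Δφ/2) + cos φ₁ · cos φ₂ · sin²(Δλ/2) = 0.622974.
c = 2·atan2(√a, √(1−a)) = 1.81929 rad → d = 6371·c ≈ 11590.72 km ≈ 6258.49 nmi.

6258 nmi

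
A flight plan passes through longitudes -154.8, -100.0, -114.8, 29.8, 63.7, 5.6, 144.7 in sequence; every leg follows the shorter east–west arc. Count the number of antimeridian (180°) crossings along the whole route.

0

Leg 1: -154.8° → -100.0°, shortest Δλ = 54.8° (east) — does not cross 180°.
Leg 2: -100.0° → -114.8°, shortest Δλ = -14.8° (west) — does not cross 180°.
Leg 3: -114.8° → +29.8°, shortest Δλ = 144.6° (east) — does not cross 180°.
Leg 4: +29.8° → +63.7°, shortest Δλ = 33.9° (east) — does not cross 180°.
Leg 5: +63.7° → +5.6°, shortest Δλ = -58.1° (west) — does not cross 180°.
Leg 6: +5.6° → +144.7°, shortest Δλ = 139.1° (east) — does not cross 180°.
Total crossings: 0.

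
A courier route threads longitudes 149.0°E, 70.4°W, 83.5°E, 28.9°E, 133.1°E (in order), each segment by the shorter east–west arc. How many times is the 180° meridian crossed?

Leg 1: +149.0° → -70.4°, shortest Δλ = 140.6° (east) — crosses 180°.
Leg 2: -70.4° → +83.5°, shortest Δλ = 153.9° (east) — does not cross 180°.
Leg 3: +83.5° → +28.9°, shortest Δλ = -54.6° (west) — does not cross 180°.
Leg 4: +28.9° → +133.1°, shortest Δλ = 104.2° (east) — does not cross 180°.
Total crossings: 1.

1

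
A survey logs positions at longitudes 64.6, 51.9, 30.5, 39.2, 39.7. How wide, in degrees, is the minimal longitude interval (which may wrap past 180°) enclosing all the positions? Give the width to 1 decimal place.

34.1°

Sort the longitudes: +30.5°, +39.2°, +39.7°, +51.9°, +64.6°.
Eastward gaps between consecutive values (wrapping around): 8.7°, 0.5°, 12.2°, 12.7°, 325.9°.
Largest gap = 325.9° ⇒ minimal covering band is its complement: 360° − 325.9° = 34.1°.
Band runs from +30.5° eastward to +64.6°.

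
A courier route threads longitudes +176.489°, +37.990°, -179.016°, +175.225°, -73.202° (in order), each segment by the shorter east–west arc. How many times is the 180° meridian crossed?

3

Leg 1: +176.489° → +37.990°, shortest Δλ = -138.499° (west) — does not cross 180°.
Leg 2: +37.990° → -179.016°, shortest Δλ = 142.994° (east) — crosses 180°.
Leg 3: -179.016° → +175.225°, shortest Δλ = -5.759° (west) — crosses 180°.
Leg 4: +175.225° → -73.202°, shortest Δλ = 111.573° (east) — crosses 180°.
Total crossings: 3.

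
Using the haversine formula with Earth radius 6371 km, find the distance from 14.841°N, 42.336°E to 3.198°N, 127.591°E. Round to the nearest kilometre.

Δλ = 127.591 − 42.336 = 85.255°.
Δφ = 3.198 − 14.841 = -11.643°.
a = sin²(Δφ/2) + cos φ₁ · cos φ₂ · sin²(Δλ/2) = 0.452937.
c = 2·atan2(√a, √(1−a)) = 1.47653 rad → d = 6371·c ≈ 9406.98 km.

9407 km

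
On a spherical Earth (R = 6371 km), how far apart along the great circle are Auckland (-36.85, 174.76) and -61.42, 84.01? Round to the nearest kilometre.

Δλ = 84.01 − 174.76 = -90.75°.
Δφ = -61.42 − -36.85 = -24.57°.
a = sin²(Δφ/2) + cos φ₁ · cos φ₂ · sin²(Δλ/2) = 0.239182.
c = 2·atan2(√a, √(1−a)) = 1.02203 rad → d = 6371·c ≈ 6511.35 km.

6511 km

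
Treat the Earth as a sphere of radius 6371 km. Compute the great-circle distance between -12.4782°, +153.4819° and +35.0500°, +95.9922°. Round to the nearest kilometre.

8030 km

Δλ = 95.9922 − 153.4819 = -57.4897°.
Δφ = 35.0500 − -12.4782 = 47.5282°.
a = sin²(Δφ/2) + cos φ₁ · cos φ₂ · sin²(Δλ/2) = 0.347247.
c = 2·atan2(√a, √(1−a)) = 1.26033 rad → d = 6371·c ≈ 8029.54 km.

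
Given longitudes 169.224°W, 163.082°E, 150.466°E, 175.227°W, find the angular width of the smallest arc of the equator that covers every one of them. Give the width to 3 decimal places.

Sort the longitudes: -175.227°, -169.224°, +150.466°, +163.082°.
Eastward gaps between consecutive values (wrapping around): 6.003°, 319.690°, 12.616°, 21.691°.
Largest gap = 319.690° ⇒ minimal covering band is its complement: 360° − 319.690° = 40.310°.
Band runs from +150.466° eastward to -169.224°, crossing the antimeridian.

40.310°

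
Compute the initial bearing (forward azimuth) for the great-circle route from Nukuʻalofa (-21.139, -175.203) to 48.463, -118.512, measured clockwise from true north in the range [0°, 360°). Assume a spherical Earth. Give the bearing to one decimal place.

Δλ = -118.512 − -175.203 = 56.691°.
θ = atan2( sin Δλ · cos φ₂ , cos φ₁ · sin φ₂ − sin φ₁ · cos φ₂ · cos Δλ )
  = atan2(0.55417, 0.82948) = 33.747° → normalised to [0°, 360°): 33.747°.

33.7°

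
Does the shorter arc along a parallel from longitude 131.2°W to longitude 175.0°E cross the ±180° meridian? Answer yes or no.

Yes

Naïve |175.0 − -131.2| = 306.2° > 180°, so the shorter arc goes the other way round — across 180°.
Signed shortest Δλ = ((175.0 − -131.2 + 180) mod 360) − 180 = -53.8°.
Going west by 53.8° from -131.2° passes through 180° before reaching +175.0°.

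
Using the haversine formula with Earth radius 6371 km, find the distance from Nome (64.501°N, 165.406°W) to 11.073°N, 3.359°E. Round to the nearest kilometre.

Δλ = 3.359 − -165.406 = 168.765°.
Δφ = 11.073 − 64.501 = -53.428°.
a = sin²(Δφ/2) + cos φ₁ · cos φ₂ · sin²(Δλ/2) = 0.620517.
c = 2·atan2(√a, √(1−a)) = 1.81423 rad → d = 6371·c ≈ 11558.44 km.

11558 km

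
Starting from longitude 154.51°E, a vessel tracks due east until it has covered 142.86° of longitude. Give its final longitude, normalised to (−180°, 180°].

Start at +154.51°; shift +142.86° → +297.37°.
+297.37° lies outside (−180°, 180°]; subtract 360° → -62.63°.

62.63°W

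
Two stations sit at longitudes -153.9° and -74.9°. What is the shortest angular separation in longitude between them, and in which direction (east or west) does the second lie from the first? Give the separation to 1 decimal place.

Raw difference: -74.9 − -153.9 = 79.0°.
Normalise into (−180°, 180°]: 79.0° stays 79.0°.
Positive ⇒ the second point lies to the east; separation 79.0°.

79.0° east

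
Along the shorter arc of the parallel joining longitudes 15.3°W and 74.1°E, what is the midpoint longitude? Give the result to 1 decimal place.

29.4°E

Signed shortest Δλ from -15.3° to +74.1° is +89.4°.
Midpoint longitude = -15.3° + (+89.4°)/2 = -15.3° + 44.7° = +29.4°.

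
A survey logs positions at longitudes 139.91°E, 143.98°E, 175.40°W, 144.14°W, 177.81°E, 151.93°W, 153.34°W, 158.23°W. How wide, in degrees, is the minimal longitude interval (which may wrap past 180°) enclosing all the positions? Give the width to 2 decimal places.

Sort the longitudes: -175.40°, -158.23°, -153.34°, -151.93°, -144.14°, +139.91°, +143.98°, +177.81°.
Eastward gaps between consecutive values (wrapping around): 17.17°, 4.89°, 1.41°, 7.79°, 284.05°, 4.07°, 33.83°, 6.79°.
Largest gap = 284.05° ⇒ minimal covering band is its complement: 360° − 284.05° = 75.95°.
Band runs from +139.91° eastward to -144.14°, crossing the antimeridian.

75.95°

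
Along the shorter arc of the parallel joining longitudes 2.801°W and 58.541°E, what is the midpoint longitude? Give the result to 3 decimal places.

Signed shortest Δλ from -2.801° to +58.541° is +61.342°.
Midpoint longitude = -2.801° + (+61.342°)/2 = -2.801° + 30.671° = +27.870°.

27.870°E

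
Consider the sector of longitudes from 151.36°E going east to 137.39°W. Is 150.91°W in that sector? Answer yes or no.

Band width going east from +151.36° to -137.39°: ((-137.39 − 151.36) mod 360) = 71.25°.
Offset of -150.91° east of the west edge: ((-150.91 − 151.36) mod 360) = 57.73°.
57.73° ≤ 71.25° ⇒ inside.

Yes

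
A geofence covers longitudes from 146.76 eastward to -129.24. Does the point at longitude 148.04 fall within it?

Band width going east from +146.76° to -129.24°: ((-129.24 − 146.76) mod 360) = 84.00°.
Offset of +148.04° east of the west edge: ((148.04 − 146.76) mod 360) = 1.28°.
1.28° ≤ 84.00° ⇒ inside.

Yes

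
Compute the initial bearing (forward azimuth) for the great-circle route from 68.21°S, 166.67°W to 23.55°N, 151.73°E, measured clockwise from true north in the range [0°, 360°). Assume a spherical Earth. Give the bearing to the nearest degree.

Δλ = 151.73 − -166.67 = 318.40°; wrapped into (−180°, 180°]: -41.60°.
θ = atan2( sin Δλ · cos φ₂ , cos φ₁ · sin φ₂ − sin φ₁ · cos φ₂ · cos Δλ )
  = atan2(-0.60863, 0.78485) = -37.793° → normalised to [0°, 360°): 322.207°.

322°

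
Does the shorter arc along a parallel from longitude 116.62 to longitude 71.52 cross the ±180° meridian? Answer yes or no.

No

Signed shortest Δλ = ((71.52 − 116.62 + 180) mod 360) − 180 = -45.1°.
Going west by 45.1° from +116.62° reaches +71.52° without touching 180°.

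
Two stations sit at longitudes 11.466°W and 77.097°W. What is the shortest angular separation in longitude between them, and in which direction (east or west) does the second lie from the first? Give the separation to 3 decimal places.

65.631° west

Raw difference: -77.097 − -11.466 = -65.631°.
Normalise into (−180°, 180°]: -65.631° stays -65.631°.
Negative ⇒ the second point lies to the west; separation 65.631°.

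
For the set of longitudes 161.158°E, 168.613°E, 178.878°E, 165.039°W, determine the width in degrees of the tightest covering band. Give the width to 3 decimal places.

33.803°

Sort the longitudes: -165.039°, +161.158°, +168.613°, +178.878°.
Eastward gaps between consecutive values (wrapping around): 326.197°, 7.455°, 10.265°, 16.083°.
Largest gap = 326.197° ⇒ minimal covering band is its complement: 360° − 326.197° = 33.803°.
Band runs from +161.158° eastward to -165.039°, crossing the antimeridian.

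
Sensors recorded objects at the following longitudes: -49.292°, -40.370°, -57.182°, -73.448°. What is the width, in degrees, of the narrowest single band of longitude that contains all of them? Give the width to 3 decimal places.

Sort the longitudes: -73.448°, -57.182°, -49.292°, -40.370°.
Eastward gaps between consecutive values (wrapping around): 16.266°, 7.890°, 8.922°, 326.922°.
Largest gap = 326.922° ⇒ minimal covering band is its complement: 360° − 326.922° = 33.078°.
Band runs from -73.448° eastward to -40.370°.

33.078°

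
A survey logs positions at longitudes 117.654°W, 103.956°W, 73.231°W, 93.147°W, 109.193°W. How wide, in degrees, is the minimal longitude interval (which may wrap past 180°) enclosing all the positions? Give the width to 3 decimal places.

44.423°

Sort the longitudes: -117.654°, -109.193°, -103.956°, -93.147°, -73.231°.
Eastward gaps between consecutive values (wrapping around): 8.461°, 5.237°, 10.809°, 19.916°, 315.577°.
Largest gap = 315.577° ⇒ minimal covering band is its complement: 360° − 315.577° = 44.423°.
Band runs from -117.654° eastward to -73.231°.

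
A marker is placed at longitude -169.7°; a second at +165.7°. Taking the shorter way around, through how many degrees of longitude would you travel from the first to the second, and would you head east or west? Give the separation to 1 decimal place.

Raw difference: 165.7 − -169.7 = 335.4°.
Normalise into (−180°, 180°]: 335.4° − 360° = -24.6°.
Negative ⇒ the second point lies to the west; separation 24.6°.

24.6° west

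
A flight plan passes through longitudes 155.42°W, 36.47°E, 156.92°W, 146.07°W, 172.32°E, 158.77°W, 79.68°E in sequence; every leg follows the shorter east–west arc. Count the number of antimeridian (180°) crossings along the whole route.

5

Leg 1: -155.42° → +36.47°, shortest Δλ = -168.11° (west) — crosses 180°.
Leg 2: +36.47° → -156.92°, shortest Δλ = 166.61° (east) — crosses 180°.
Leg 3: -156.92° → -146.07°, shortest Δλ = 10.85° (east) — does not cross 180°.
Leg 4: -146.07° → +172.32°, shortest Δλ = -41.61° (west) — crosses 180°.
Leg 5: +172.32° → -158.77°, shortest Δλ = 28.91° (east) — crosses 180°.
Leg 6: -158.77° → +79.68°, shortest Δλ = -121.55° (west) — crosses 180°.
Total crossings: 5.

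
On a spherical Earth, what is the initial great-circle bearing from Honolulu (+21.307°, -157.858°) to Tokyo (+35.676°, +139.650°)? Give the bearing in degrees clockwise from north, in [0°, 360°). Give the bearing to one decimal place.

Δλ = 139.650 − -157.858 = 297.508°; wrapped into (−180°, 180°]: -62.492°.
θ = atan2( sin Δλ · cos φ₂ , cos φ₁ · sin φ₂ − sin φ₁ · cos φ₂ · cos Δλ )
  = atan2(-0.72049, 0.40701) = -60.538° → normalised to [0°, 360°): 299.462°.

299.5°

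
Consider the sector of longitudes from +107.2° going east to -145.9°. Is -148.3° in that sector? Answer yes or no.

Band width going east from +107.2° to -145.9°: ((-145.9 − 107.2) mod 360) = 106.9°.
Offset of -148.3° east of the west edge: ((-148.3 − 107.2) mod 360) = 104.5°.
104.5° ≤ 106.9° ⇒ inside.

Yes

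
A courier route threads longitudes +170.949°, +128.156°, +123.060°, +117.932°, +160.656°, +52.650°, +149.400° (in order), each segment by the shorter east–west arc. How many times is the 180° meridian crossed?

0

Leg 1: +170.949° → +128.156°, shortest Δλ = -42.793° (west) — does not cross 180°.
Leg 2: +128.156° → +123.060°, shortest Δλ = -5.096° (west) — does not cross 180°.
Leg 3: +123.060° → +117.932°, shortest Δλ = -5.128° (west) — does not cross 180°.
Leg 4: +117.932° → +160.656°, shortest Δλ = 42.724° (east) — does not cross 180°.
Leg 5: +160.656° → +52.650°, shortest Δλ = -108.006° (west) — does not cross 180°.
Leg 6: +52.650° → +149.400°, shortest Δλ = 96.75° (east) — does not cross 180°.
Total crossings: 0.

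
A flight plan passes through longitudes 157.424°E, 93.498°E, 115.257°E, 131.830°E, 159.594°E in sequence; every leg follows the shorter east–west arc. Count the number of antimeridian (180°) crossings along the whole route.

Leg 1: +157.424° → +93.498°, shortest Δλ = -63.926° (west) — does not cross 180°.
Leg 2: +93.498° → +115.257°, shortest Δλ = 21.759° (east) — does not cross 180°.
Leg 3: +115.257° → +131.830°, shortest Δλ = 16.573° (east) — does not cross 180°.
Leg 4: +131.830° → +159.594°, shortest Δλ = 27.764° (east) — does not cross 180°.
Total crossings: 0.

0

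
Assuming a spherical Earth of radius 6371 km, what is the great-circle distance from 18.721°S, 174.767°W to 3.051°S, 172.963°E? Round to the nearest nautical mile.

Δλ = 172.963 − -174.767 = 347.730°; wrapped into (−180°, 180°]: -12.270°.
Δφ = -3.051 − -18.721 = 15.670°.
a = sin²(Δφ/2) + cos φ₁ · cos φ₂ · sin²(Δλ/2) = 0.029385.
c = 2·atan2(√a, √(1−a)) = 0.34454 rad → d = 6371·c ≈ 2195.09 km ≈ 1185.25 nmi.

1185 nmi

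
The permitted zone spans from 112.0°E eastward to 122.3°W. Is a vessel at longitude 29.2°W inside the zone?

No

Band width going east from +112.0° to -122.3°: ((-122.3 − 112.0) mod 360) = 125.7°.
Offset of -29.2° east of the west edge: ((-29.2 − 112.0) mod 360) = 218.8°.
218.8° > 125.7° ⇒ outside.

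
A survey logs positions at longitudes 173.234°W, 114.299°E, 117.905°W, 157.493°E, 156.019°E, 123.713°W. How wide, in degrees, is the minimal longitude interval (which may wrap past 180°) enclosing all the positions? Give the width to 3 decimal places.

Sort the longitudes: -173.234°, -123.713°, -117.905°, +114.299°, +156.019°, +157.493°.
Eastward gaps between consecutive values (wrapping around): 49.521°, 5.808°, 232.204°, 41.720°, 1.474°, 29.273°.
Largest gap = 232.204° ⇒ minimal covering band is its complement: 360° − 232.204° = 127.796°.
Band runs from +114.299° eastward to -117.905°, crossing the antimeridian.

127.796°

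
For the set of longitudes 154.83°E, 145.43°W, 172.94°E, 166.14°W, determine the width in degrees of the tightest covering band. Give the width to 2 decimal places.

59.74°

Sort the longitudes: -166.14°, -145.43°, +154.83°, +172.94°.
Eastward gaps between consecutive values (wrapping around): 20.71°, 300.26°, 18.11°, 20.92°.
Largest gap = 300.26° ⇒ minimal covering band is its complement: 360° − 300.26° = 59.74°.
Band runs from +154.83° eastward to -145.43°, crossing the antimeridian.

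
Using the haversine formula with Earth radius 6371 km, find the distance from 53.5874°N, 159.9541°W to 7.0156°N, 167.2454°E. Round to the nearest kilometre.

5959 km

Δλ = 167.2454 − -159.9541 = 327.1995°; wrapped into (−180°, 180°]: -32.8005°.
Δφ = 7.0156 − 53.5874 = -46.5718°.
a = sin²(Δφ/2) + cos φ₁ · cos φ₂ · sin²(Δλ/2) = 0.203244.
c = 2·atan2(√a, √(1−a)) = 0.93538 rad → d = 6371·c ≈ 5959.31 km.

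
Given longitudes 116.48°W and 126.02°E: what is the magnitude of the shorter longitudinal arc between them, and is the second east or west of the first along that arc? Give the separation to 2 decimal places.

Raw difference: 126.02 − -116.48 = 242.5°.
Normalise into (−180°, 180°]: 242.5° − 360° = -117.5°.
Negative ⇒ the second point lies to the west; separation 117.50°.

117.50° west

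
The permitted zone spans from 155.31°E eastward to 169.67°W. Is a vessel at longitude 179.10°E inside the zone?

Yes

Band width going east from +155.31° to -169.67°: ((-169.67 − 155.31) mod 360) = 35.02°.
Offset of +179.10° east of the west edge: ((179.10 − 155.31) mod 360) = 23.79°.
23.79° ≤ 35.02° ⇒ inside.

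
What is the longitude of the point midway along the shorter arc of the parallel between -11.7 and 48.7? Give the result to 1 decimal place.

Signed shortest Δλ from -11.7° to +48.7° is +60.4°.
Midpoint longitude = -11.7° + (+60.4°)/2 = -11.7° + 30.2° = +18.5°.

+18.5°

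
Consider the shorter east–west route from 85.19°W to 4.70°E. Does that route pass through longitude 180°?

No

Signed shortest Δλ = ((4.70 − -85.19 + 180) mod 360) − 180 = 89.89°.
Going east by 89.89° from -85.19° reaches +4.70° without touching 180°.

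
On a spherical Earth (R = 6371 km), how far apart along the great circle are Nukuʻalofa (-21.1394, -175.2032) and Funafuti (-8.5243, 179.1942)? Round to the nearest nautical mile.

824 nmi

Δλ = 179.1942 − -175.2032 = 354.3974°; wrapped into (−180°, 180°]: -5.6026°.
Δφ = -8.5243 − -21.1394 = 12.6151°.
a = sin²(Δφ/2) + cos φ₁ · cos φ₂ · sin²(Δλ/2) = 0.014274.
c = 2·atan2(√a, √(1−a)) = 0.23952 rad → d = 6371·c ≈ 1525.96 km ≈ 823.95 nmi.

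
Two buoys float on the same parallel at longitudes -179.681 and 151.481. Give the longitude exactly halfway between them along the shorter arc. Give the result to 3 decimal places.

+165.900°

Signed shortest Δλ from -179.681° to +151.481° is -28.838°.
Midpoint longitude = -179.681° + (-28.838°)/2 = -179.681° − 14.419° = -194.100°.
Normalise into (−180°, 180°]: +165.900°.
(The naïve average (-179.681 + +151.481)/2 = -14.1° is on the wrong side of the globe.)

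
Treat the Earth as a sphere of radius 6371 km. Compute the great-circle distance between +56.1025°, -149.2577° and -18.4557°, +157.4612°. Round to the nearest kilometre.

Δλ = 157.4612 − -149.2577 = 306.7189°; wrapped into (−180°, 180°]: -53.2811°.
Δφ = -18.4557 − 56.1025 = -74.5582°.
a = sin²(Δφ/2) + cos φ₁ · cos φ₂ · sin²(Δλ/2) = 0.473234.
c = 2·atan2(√a, √(1−a)) = 1.51724 rad → d = 6371·c ≈ 9666.32 km.

9666 km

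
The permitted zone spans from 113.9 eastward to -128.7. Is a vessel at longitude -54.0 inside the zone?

No

Band width going east from +113.9° to -128.7°: ((-128.7 − 113.9) mod 360) = 117.4°.
Offset of -54.0° east of the west edge: ((-54.0 − 113.9) mod 360) = 192.1°.
192.1° > 117.4° ⇒ outside.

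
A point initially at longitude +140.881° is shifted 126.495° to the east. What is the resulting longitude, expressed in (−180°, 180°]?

-92.624°

Start at +140.881°; shift +126.495° → +267.376°.
+267.376° lies outside (−180°, 180°]; subtract 360° → -92.624°.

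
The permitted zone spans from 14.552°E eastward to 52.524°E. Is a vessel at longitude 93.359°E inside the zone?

No

Band width going east from +14.552° to +52.524°: ((52.524 − 14.552) mod 360) = 37.972°.
Offset of +93.359° east of the west edge: ((93.359 − 14.552) mod 360) = 78.807°.
78.807° > 37.972° ⇒ outside.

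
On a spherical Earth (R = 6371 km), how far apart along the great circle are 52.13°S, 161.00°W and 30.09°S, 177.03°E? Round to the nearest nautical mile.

1641 nmi

Δλ = 177.03 − -161.00 = 338.03°; wrapped into (−180°, 180°]: -21.97°.
Δφ = -30.09 − -52.13 = 22.04°.
a = sin²(Δφ/2) + cos φ₁ · cos φ₂ · sin²(Δλ/2) = 0.055825.
c = 2·atan2(√a, √(1−a)) = 0.47706 rad → d = 6371·c ≈ 3039.33 km ≈ 1641.11 nmi.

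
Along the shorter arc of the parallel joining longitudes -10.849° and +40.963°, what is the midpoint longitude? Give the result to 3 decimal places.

+15.057°

Signed shortest Δλ from -10.849° to +40.963° is +51.812°.
Midpoint longitude = -10.849° + (+51.812°)/2 = -10.849° + 25.906° = +15.057°.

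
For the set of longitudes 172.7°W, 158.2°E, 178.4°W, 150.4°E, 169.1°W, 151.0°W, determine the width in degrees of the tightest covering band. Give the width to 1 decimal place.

Sort the longitudes: -178.4°, -172.7°, -169.1°, -151.0°, +150.4°, +158.2°.
Eastward gaps between consecutive values (wrapping around): 5.7°, 3.6°, 18.1°, 301.4°, 7.8°, 23.4°.
Largest gap = 301.4° ⇒ minimal covering band is its complement: 360° − 301.4° = 58.6°.
Band runs from +150.4° eastward to -151.0°, crossing the antimeridian.

58.6°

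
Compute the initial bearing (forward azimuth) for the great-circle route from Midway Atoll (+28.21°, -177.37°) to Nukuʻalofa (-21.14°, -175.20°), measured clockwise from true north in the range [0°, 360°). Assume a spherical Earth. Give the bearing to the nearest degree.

177°

Δλ = -175.20 − -177.37 = 2.17°.
θ = atan2( sin Δλ · cos φ₂ , cos φ₁ · sin φ₂ − sin φ₁ · cos φ₂ · cos Δλ )
  = atan2(0.03532, -0.75839) = 177.334° → normalised to [0°, 360°): 177.334°.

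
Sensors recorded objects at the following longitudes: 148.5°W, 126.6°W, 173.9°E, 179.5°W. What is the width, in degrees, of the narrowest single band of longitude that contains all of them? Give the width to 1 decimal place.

59.5°

Sort the longitudes: -179.5°, -148.5°, -126.6°, +173.9°.
Eastward gaps between consecutive values (wrapping around): 31.0°, 21.9°, 300.5°, 6.6°.
Largest gap = 300.5° ⇒ minimal covering band is its complement: 360° − 300.5° = 59.5°.
Band runs from +173.9° eastward to -126.6°, crossing the antimeridian.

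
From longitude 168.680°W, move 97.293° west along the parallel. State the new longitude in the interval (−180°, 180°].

Start at -168.680°; shift −97.293° → -265.973°.
-265.973° lies outside (−180°, 180°]; add 360° → +94.027°.

94.027°E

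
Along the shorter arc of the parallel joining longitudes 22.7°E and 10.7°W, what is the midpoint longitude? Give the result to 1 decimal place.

Signed shortest Δλ from +22.7° to -10.7° is -33.4°.
Midpoint longitude = +22.7° + (-33.4°)/2 = +22.7° − 16.7° = +6.0°.

6.0°E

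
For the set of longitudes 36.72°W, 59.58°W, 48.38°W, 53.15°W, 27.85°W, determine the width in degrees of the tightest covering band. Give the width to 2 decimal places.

31.73°

Sort the longitudes: -59.58°, -53.15°, -48.38°, -36.72°, -27.85°.
Eastward gaps between consecutive values (wrapping around): 6.43°, 4.77°, 11.66°, 8.87°, 328.27°.
Largest gap = 328.27° ⇒ minimal covering band is its complement: 360° − 328.27° = 31.73°.
Band runs from -59.58° eastward to -27.85°.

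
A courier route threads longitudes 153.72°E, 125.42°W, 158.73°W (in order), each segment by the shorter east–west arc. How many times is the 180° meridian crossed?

Leg 1: +153.72° → -125.42°, shortest Δλ = 80.86° (east) — crosses 180°.
Leg 2: -125.42° → -158.73°, shortest Δλ = -33.31° (west) — does not cross 180°.
Total crossings: 1.

1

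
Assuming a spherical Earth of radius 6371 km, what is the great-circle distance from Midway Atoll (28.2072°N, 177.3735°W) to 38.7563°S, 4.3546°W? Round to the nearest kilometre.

Δλ = -4.3546 − -177.3735 = 173.0189°.
Δφ = -38.7563 − 28.2072 = -66.9635°.
a = sin²(Δφ/2) + cos φ₁ · cos φ₂ · sin²(Δλ/2) = 0.989002.
c = 2·atan2(√a, √(1−a)) = 2.93146 rad → d = 6371·c ≈ 18676.34 km.

18676 km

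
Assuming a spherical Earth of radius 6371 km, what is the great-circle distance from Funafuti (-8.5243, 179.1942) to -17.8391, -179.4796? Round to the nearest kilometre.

1046 km

Δλ = -179.4796 − 179.1942 = -358.6738°; wrapped into (−180°, 180°]: 1.3262°.
Δφ = -17.8391 − -8.5243 = -9.3148°.
a = sin²(Δφ/2) + cos φ₁ · cos φ₂ · sin²(Δλ/2) = 0.006719.
c = 2·atan2(√a, √(1−a)) = 0.16412 rad → d = 6371·c ≈ 1045.64 km.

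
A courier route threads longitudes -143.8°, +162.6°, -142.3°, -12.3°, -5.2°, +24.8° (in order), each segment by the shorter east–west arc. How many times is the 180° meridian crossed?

2

Leg 1: -143.8° → +162.6°, shortest Δλ = -53.6° (west) — crosses 180°.
Leg 2: +162.6° → -142.3°, shortest Δλ = 55.1° (east) — crosses 180°.
Leg 3: -142.3° → -12.3°, shortest Δλ = 130.0° (east) — does not cross 180°.
Leg 4: -12.3° → -5.2°, shortest Δλ = 7.1° (east) — does not cross 180°.
Leg 5: -5.2° → +24.8°, shortest Δλ = 30.0° (east) — does not cross 180°.
Total crossings: 2.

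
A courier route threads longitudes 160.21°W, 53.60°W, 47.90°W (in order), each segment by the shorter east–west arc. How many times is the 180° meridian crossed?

Leg 1: -160.21° → -53.60°, shortest Δλ = 106.61° (east) — does not cross 180°.
Leg 2: -53.60° → -47.90°, shortest Δλ = 5.7° (east) — does not cross 180°.
Total crossings: 0.

0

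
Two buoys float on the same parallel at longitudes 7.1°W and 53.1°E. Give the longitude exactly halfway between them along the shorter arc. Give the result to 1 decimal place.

23.0°E

Signed shortest Δλ from -7.1° to +53.1° is +60.2°.
Midpoint longitude = -7.1° + (+60.2°)/2 = -7.1° + 30.1° = +23.0°.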